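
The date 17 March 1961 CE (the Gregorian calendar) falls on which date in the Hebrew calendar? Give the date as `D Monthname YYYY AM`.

29 Adar 5721 AM

Julian Day Number of the source date = 2437376.
Converting JDN 2437376 to the Hebrew calendar gives 29 Adar 5721 AM.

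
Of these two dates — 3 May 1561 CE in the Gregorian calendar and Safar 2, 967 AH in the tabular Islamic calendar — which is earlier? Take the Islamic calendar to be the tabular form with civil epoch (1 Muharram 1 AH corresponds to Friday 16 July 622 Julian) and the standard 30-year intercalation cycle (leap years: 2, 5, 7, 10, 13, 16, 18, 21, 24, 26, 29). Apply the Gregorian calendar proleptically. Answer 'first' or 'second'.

Converting both to JDN: 2291326 vs 2290789; the smaller is the second.

second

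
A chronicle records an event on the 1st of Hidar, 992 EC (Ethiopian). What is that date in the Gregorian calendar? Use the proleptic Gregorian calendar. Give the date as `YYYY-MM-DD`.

Julian Day Number of the source date = 2086244.
Converting JDN 2086244 to the Gregorian calendar gives 3 November 999 CE.

0999-11-03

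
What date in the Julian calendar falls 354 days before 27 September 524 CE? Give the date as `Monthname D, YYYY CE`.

October 9, 523 CE

JDN of 27 September 524 CE = 1912719.
1912719 − 354 = 1912365.
JDN 1912365 in the Julian calendar is October 9, 523 CE.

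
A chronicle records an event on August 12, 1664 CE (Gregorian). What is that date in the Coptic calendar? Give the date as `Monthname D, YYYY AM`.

Julian Day Number of the source date = 2329048.
Converting JDN 2329048 to the Coptic calendar gives 9 Mesori 1380 AM.

Mesori 9, 1380 AM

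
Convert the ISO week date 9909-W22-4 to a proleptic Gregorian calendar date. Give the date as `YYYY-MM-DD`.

ISO week 1 of 9909 is the week containing the first Thursday of 9909.
Week 22, day 4 (Thursday) lands on 9909-06-03.

9909-06-03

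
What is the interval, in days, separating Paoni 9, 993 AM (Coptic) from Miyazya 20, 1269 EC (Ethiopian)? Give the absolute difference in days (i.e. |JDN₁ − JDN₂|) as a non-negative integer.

First date → JDN 2187636; second date → JDN 2187587.
The interval is |2187636 − 2187587| = 49 days.

49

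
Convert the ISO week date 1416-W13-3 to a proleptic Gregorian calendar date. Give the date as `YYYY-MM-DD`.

1416-03-27

ISO week 1 of 1416 is the week containing the first Thursday of 1416.
Week 13, day 3 (Wednesday) lands on 1416-03-27.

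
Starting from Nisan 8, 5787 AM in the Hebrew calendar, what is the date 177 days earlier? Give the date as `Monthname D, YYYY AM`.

Cheshvan 9, 5787 AM

Counting 177 days back from JDN 2461511 reaches JDN 2461334, which is Cheshvan 9, 5787 AM.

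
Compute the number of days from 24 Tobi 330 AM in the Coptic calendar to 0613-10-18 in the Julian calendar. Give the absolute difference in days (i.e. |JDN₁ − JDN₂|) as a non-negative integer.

First date → JDN 1945340; second date → JDN 1945247.
The interval is |1945340 − 1945247| = 93 days.

93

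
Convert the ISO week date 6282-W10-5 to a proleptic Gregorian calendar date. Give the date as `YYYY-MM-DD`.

ISO week 1 of 6282 is the week containing the first Thursday of 6282.
Week 10, day 5 (Friday) lands on 6282-03-10.

6282-03-10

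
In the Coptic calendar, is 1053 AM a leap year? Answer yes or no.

1053 mod 4 = 1; in the Coptic calendar a year is leap when year mod 4 = 3, so it is a common year.

no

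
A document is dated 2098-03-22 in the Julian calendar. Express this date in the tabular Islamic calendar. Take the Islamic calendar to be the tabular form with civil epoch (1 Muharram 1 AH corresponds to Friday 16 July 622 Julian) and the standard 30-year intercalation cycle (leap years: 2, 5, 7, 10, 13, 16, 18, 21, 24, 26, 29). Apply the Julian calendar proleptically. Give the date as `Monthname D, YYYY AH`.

Muharram 2, 1522 AH

Both dates share Julian Day Number 2487433; in the tabular Islamic calendar that is 2 Muharram 1522 AH.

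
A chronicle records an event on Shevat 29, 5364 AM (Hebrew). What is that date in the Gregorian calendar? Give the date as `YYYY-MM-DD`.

1604-01-31

Julian Day Number of the source date = 2306939.
Converting JDN 2306939 to the Gregorian calendar gives 31 January 1604 CE.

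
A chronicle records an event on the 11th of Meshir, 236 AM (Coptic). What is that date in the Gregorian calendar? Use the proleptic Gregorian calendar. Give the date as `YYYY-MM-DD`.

0520-02-08

Julian Day Number of the source date = 1911024.
Converting JDN 1911024 to the Gregorian calendar gives 8 February 520 CE.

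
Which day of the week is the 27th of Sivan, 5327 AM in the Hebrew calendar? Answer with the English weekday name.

Equivalently 14 June 1567 Gregorian, JDN 2293559.
2293559 ≡ 2 (mod 7); counting from Monday = 0 gives Wednesday.

Wednesday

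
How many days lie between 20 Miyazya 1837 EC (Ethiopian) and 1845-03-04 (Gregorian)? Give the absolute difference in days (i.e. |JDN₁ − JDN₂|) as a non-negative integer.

JDN of the first date = 2395049.
JDN of the second date = 2394995.
|2394995 − 2395049| = 54.

54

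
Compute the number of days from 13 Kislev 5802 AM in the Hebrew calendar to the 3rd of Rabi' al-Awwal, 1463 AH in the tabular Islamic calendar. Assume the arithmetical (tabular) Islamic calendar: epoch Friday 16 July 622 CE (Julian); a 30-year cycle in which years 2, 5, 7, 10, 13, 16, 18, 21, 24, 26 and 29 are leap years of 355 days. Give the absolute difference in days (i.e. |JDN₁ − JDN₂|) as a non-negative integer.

First date → JDN 2466860; second date → JDN 2466585.
The interval is |2466860 − 2466585| = 275 days.

275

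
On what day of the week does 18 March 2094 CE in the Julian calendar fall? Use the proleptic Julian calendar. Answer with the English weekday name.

Wednesday

This is JDN 2485968 (31 March 2094 Gregorian).
2485968 ≡ 2 (mod 7); counting from Monday = 0 gives Wednesday.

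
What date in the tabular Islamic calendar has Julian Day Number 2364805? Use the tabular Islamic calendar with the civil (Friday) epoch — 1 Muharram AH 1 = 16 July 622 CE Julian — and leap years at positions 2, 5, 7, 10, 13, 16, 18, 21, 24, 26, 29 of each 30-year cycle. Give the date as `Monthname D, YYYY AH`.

JDN 2364805 is 7 July 1762 in the Gregorian calendar.
In the tabular Islamic calendar that day is Dhu al-Hijjah 15, 1175 AH.

Dhu al-Hijjah 15, 1175 AH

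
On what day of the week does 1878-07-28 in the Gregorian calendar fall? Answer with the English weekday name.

JDN 2407194 mod 7 = 6, and JDN 0 was a Monday, so this is a Sunday.

Sunday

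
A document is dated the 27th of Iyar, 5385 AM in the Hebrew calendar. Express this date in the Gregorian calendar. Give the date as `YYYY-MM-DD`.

Julian Day Number of the source date = 2314733.
Converting JDN 2314733 to the Gregorian calendar gives 3 June 1625 CE.

1625-06-03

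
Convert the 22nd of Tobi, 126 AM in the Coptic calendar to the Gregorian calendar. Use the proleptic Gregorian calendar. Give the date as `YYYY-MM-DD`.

0410-01-18

Both dates share Julian Day Number 1870827; in the Gregorian calendar that is 18 January 410 CE.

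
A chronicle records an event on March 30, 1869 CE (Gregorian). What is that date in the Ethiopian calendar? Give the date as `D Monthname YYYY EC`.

22 Megabit 1861 EC

Both dates share Julian Day Number 2403787; in the Ethiopian calendar that is 22 Megabit 1861 EC.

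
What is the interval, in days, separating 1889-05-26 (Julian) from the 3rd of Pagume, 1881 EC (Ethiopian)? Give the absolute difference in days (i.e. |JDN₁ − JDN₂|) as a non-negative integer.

First date → JDN 2411161; second date → JDN 2411253.
The interval is |2411161 − 2411253| = 92 days.

92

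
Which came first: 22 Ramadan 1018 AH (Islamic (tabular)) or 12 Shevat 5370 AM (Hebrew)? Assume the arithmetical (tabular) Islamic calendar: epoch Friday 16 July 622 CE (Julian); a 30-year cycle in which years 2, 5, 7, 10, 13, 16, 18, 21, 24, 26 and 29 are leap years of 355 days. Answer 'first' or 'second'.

The two dates have Julian Day Numbers 2309088 and 2309136 respectively.
Since 2309088 < 2309136, the first date comes first.

first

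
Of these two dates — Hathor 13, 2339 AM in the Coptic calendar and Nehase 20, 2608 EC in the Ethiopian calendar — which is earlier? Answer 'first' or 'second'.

First date → JDN 2679056; second date → JDN 2676777.
JDN 2676777 < JDN 2679056, so the second date is earlier.

second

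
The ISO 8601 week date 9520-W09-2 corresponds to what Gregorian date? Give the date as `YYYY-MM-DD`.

9520-02-24

ISO week 1 of 9520 is the week containing the first Thursday of 9520.
Week 9, day 2 (Tuesday) lands on 9520-02-24.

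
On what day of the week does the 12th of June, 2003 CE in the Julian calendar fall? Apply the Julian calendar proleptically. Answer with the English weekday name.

Wednesday

Equivalently 25 June 2003 Gregorian, JDN 2452816.
Since JDN mod 7 = 2 (0 = Monday), the day is Wednesday.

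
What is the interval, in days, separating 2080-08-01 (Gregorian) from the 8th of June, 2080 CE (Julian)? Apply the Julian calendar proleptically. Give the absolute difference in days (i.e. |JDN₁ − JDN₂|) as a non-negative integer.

First date → JDN 2480978; second date → JDN 2480937.
The interval is |2480978 − 2480937| = 41 days.

41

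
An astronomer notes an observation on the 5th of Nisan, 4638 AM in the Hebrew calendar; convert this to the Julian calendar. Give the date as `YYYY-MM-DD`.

0878-03-12

Julian Day Number of the source date = 2041818.
Converting JDN 2041818 to the Julian calendar gives 12 March 878 CE.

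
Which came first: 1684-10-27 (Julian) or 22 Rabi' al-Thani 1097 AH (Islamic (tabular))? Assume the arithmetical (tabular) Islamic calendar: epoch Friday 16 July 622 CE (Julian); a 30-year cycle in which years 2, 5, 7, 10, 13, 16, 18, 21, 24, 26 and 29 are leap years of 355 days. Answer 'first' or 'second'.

first

The two dates have Julian Day Numbers 2336439 and 2336936 respectively.
Since 2336439 < 2336936, the first date comes first.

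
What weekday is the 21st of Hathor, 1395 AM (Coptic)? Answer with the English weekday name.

Equivalently 27 November 1678 Gregorian, JDN 2334268.
JDN 2334268 mod 7 = 6, and JDN 0 was a Monday, so this is a Sunday.

Sunday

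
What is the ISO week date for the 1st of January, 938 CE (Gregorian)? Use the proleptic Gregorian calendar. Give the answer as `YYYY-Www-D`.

0938-W01-3

The weekday is Wednesday (ISO weekday 3).
That Wednesday belongs to ISO week 1 of ISO year 938.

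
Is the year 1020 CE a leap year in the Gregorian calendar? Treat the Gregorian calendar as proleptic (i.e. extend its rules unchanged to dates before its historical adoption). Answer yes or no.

yes

1020 is divisible by 4 and not by 100, so it is a leap year.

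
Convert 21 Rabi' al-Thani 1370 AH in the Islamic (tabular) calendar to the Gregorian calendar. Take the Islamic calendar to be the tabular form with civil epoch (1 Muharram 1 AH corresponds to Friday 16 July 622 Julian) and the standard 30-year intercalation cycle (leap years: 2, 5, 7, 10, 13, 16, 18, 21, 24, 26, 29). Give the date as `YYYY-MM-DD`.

Julian Day Number of the source date = 2433677.
Converting JDN 2433677 to the Gregorian calendar gives 30 January 1951 CE.

1951-01-30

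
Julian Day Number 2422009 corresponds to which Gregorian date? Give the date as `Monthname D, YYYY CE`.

JDN 2451545 is 1 Jan 2000; 2422009 is −29536 days from there.

February 19, 1919 CE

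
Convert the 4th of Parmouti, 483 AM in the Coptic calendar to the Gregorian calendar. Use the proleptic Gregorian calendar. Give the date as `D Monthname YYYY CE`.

Both dates share Julian Day Number 2001293; in the Gregorian calendar that is 3 April 767 CE.

3 April 767 CE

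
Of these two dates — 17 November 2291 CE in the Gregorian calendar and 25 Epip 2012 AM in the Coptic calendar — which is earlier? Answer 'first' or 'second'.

The two dates have Julian Day Numbers 2558151 and 2559872 respectively.
Since 2558151 < 2559872, the first date comes first.

first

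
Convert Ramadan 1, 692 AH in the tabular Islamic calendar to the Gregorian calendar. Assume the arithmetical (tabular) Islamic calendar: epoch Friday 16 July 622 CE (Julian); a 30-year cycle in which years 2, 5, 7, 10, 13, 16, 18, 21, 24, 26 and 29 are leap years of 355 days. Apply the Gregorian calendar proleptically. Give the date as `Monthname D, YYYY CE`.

August 12, 1293 CE

Both dates share Julian Day Number 2193543; in the Gregorian calendar that is 12 August 1293 CE.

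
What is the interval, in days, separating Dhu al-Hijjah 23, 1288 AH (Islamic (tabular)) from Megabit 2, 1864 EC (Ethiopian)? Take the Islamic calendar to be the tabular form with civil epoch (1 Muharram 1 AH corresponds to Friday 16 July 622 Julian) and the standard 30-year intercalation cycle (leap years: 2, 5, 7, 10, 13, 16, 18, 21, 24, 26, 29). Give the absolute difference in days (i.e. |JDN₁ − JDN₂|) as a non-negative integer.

JDN of the first date = 2404857.
JDN of the second date = 2404863.
|2404863 − 2404857| = 6.

6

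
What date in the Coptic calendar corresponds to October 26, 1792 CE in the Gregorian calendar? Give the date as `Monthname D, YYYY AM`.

Paopi 18, 1509 AM

Julian Day Number of the source date = 2375874.
Converting JDN 2375874 to the Coptic calendar gives 18 Paopi 1509 AM.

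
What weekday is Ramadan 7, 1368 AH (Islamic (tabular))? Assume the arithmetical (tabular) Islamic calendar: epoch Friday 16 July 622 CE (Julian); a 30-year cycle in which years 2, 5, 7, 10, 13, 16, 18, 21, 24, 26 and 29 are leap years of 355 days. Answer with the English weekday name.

Equivalently 3 July 1949 Gregorian, JDN 2433101.
2433101 ≡ 6 (mod 7); counting from Monday = 0 gives Sunday.

Sunday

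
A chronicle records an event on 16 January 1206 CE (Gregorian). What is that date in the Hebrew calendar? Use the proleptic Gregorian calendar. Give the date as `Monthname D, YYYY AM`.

Tevet 27, 4966 AM

Both dates share Julian Day Number 2161558; in the Hebrew calendar that is 27 Tevet 4966 AM.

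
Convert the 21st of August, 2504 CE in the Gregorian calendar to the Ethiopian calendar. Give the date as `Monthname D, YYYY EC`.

Both dates share Julian Day Number 2635860; in the Ethiopian calendar that is 11 Nehase 2496 EC.

Nehase 11, 2496 EC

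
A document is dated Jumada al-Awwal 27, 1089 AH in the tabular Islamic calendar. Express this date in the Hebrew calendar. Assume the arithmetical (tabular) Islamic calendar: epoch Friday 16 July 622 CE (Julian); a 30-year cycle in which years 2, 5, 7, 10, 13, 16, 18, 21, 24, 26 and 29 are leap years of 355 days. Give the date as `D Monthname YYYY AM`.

27 Tammuz 5438 AM

Both dates share Julian Day Number 2334135; in the Hebrew calendar that is 27 Tammuz 5438 AM.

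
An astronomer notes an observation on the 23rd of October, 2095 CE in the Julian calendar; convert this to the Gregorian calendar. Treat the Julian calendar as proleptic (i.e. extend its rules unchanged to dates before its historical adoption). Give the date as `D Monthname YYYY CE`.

5 November 2095 CE

At this point the Julian calendar is 13 days behind the Gregorian.
23 October 2095 Julian + 13 days → 5 November 2095 Gregorian.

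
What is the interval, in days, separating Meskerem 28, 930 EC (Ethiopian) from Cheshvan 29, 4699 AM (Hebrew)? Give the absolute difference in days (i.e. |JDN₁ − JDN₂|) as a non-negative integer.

397

First date → JDN 2063565; second date → JDN 2063962.
The interval is |2063565 − 2063962| = 397 days.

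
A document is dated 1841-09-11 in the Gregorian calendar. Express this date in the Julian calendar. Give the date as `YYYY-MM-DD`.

The Julian–Gregorian offset here is 12 days (Julian trailing).
11 September 1841 Gregorian − 12 days → 30 August 1841 Julian.

1841-08-30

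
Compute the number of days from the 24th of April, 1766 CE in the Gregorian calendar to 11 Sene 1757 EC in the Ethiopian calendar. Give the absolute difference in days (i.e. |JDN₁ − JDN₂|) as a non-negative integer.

312

First date → JDN 2366192; second date → JDN 2365880.
The interval is |2366192 − 2365880| = 312 days.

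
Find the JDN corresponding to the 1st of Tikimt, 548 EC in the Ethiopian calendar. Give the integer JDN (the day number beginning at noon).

Equivalently 1 October 555 (proleptic Gregorian).
JDN 2299161 is 15 October 1582 CE (Gregorian); the target day is −375118 days from there, so JDN = 1924043.

1924043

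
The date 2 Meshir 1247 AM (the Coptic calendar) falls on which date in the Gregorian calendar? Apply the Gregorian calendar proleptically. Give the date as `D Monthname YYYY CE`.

Julian Day Number of the source date = 2280282.
Converting JDN 2280282 to the Gregorian calendar gives 6 February 1531 CE.

6 February 1531 CE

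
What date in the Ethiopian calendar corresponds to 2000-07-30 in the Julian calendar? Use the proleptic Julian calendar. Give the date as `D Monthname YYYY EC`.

6 Nehase 1992 EC

The source date corresponds to 12 August 2000 in the Gregorian calendar (JDN 2451769).
That day falls on 6 Nehase 1992 EC in the Ethiopian calendar.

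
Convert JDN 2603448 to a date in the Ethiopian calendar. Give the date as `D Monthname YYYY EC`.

The Gregorian equivalent of JDN 2603448 is 24 November 2415.
In the Ethiopian calendar that day is 11 Hidar 2408 EC.

11 Hidar 2408 EC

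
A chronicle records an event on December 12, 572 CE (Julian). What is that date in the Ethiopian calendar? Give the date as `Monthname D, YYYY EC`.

Tahsas 16, 565 EC

Julian Day Number of the source date = 1930327.
Converting JDN 1930327 to the Ethiopian calendar gives 16 Tahsas 565 EC.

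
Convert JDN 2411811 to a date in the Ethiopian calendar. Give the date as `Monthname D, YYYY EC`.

Megabit 11, 1883 EC

The Gregorian equivalent of JDN 2411811 is 19 March 1891.
In the Ethiopian calendar that day is Megabit 11, 1883 EC.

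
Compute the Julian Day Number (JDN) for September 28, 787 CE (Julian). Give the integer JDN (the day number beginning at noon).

2008780

Equivalently 2 October 787 (proleptic Gregorian).
JDN 2299161 is 15 October 1582 CE (Gregorian); the target day is −290381 days from there, so JDN = 2008780.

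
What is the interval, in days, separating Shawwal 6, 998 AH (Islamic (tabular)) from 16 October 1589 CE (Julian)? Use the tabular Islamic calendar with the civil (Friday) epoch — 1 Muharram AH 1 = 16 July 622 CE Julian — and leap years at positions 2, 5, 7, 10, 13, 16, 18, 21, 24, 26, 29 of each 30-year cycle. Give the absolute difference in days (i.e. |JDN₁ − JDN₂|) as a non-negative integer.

286

JDN of the first date = 2302015.
JDN of the second date = 2301729.
|2301729 − 2302015| = 286.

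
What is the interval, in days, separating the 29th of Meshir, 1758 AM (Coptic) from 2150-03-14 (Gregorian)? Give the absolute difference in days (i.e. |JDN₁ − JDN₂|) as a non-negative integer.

First date → JDN 2466952; second date → JDN 2506404.
The interval is |2466952 − 2506404| = 39452 days.

39452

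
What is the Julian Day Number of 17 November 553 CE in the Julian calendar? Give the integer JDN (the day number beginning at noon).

In the proleptic Gregorian calendar the same day is 19 November 553.
JDN 2400001 is 17 November 1858 CE (Gregorian), MJD 0; the target day is −476639 days from there, so JDN = 1923362.

1923362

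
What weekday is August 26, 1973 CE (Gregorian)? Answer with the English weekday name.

Sunday

2441921 ≡ 6 (mod 7); counting from Monday = 0 gives Sunday.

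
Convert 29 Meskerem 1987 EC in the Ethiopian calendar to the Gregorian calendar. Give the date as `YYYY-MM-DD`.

Both dates share Julian Day Number 2449635; in the Gregorian calendar that is 9 October 1994 CE.

1994-10-09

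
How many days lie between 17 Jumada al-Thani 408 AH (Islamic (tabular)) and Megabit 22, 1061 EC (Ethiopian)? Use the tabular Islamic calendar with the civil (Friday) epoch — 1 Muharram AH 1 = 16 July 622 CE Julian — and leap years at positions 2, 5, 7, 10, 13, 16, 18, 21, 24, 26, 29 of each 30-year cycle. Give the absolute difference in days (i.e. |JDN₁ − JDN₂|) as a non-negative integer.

JDN of the first date = 2092831.
JDN of the second date = 2111587.
|2111587 − 2092831| = 18756.

18756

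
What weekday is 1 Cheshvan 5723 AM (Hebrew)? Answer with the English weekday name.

Monday

Equivalently 29 October 1962 Gregorian, JDN 2437967.
Since JDN mod 7 = 0 (0 = Monday), the day is Monday.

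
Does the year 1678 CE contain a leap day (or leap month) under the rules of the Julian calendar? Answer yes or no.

1678 mod 4 = 2, so it is a common year in the Julian calendar.

no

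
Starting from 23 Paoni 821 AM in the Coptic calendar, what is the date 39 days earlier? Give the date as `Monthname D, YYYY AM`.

The starting date is JDN 2124827; 2124827 − 39 = 2124788.
JDN 2124788 corresponds to Pashons 14, 821 AM.

Pashons 14, 821 AM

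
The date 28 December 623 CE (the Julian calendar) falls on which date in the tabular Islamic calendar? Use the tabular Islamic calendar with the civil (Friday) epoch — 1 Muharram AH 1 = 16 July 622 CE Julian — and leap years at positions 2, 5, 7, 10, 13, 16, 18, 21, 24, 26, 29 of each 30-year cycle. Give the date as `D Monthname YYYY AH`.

Both dates share Julian Day Number 1948970; in the tabular Islamic calendar that is 29 Jumada al-Thani 2 AH.

29 Jumada al-Thani 2 AH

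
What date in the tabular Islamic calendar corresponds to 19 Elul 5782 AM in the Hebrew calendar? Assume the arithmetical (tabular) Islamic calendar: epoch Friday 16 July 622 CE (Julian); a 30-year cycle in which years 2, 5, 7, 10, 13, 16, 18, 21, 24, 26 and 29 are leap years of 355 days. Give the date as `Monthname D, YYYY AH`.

The source date corresponds to 15 September 2022 in the Gregorian calendar (JDN 2459838).
That day falls on 18 Safar 1444 AH in the tabular Islamic calendar.

Safar 18, 1444 AH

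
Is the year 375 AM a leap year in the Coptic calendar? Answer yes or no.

yes

375 mod 4 = 3; in the Coptic calendar a year is leap when year mod 4 = 3, so it is a leap year.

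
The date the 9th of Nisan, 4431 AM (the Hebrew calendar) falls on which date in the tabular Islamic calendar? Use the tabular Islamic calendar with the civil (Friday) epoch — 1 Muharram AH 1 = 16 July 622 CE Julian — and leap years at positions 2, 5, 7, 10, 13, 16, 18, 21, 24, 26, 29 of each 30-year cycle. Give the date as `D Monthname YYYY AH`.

Both dates share Julian Day Number 1966225; in the tabular Islamic calendar that is 9 Rabi' al-Awwal 51 AH.

9 Rabi' al-Awwal 51 AH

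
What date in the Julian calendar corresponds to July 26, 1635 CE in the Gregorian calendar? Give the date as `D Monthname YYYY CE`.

The Julian–Gregorian offset here is 10 days (Julian trailing).
26 July 1635 Gregorian − 10 days → 16 July 1635 Julian.

16 July 1635 CE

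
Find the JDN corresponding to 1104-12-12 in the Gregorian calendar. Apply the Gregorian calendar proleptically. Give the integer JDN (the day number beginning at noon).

JDN 2400001 is 17 November 1858 CE (Gregorian), MJD 0; the target day is −275368 days from there, so JDN = 2124633.

2124633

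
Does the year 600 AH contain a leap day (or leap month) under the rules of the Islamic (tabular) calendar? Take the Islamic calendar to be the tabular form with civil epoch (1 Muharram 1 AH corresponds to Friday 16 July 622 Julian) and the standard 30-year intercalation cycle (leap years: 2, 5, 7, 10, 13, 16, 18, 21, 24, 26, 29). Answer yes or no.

Year 600 AH is year 30 of its 30-year cycle; leap positions are 2, 5, 7, 10, 13, 16, 18, 21, 24, 26, 29, so it is a common year (354 days).

no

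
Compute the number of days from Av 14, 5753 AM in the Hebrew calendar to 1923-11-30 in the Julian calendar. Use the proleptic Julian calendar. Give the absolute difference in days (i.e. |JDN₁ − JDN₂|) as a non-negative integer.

25434

JDN of the first date = 2449201.
JDN of the second date = 2423767.
|2423767 − 2449201| = 25434.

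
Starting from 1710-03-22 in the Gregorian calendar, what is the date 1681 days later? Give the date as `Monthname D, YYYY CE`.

The starting date is JDN 2345705; 2345705 + 1681 = 2347386.
JDN 2347386 corresponds to October 28, 1714 CE.

October 28, 1714 CE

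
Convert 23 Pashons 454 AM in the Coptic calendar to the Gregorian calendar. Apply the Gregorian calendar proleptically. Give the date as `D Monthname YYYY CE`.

Both dates share Julian Day Number 1990750; in the Gregorian calendar that is 22 May 738 CE.

22 May 738 CE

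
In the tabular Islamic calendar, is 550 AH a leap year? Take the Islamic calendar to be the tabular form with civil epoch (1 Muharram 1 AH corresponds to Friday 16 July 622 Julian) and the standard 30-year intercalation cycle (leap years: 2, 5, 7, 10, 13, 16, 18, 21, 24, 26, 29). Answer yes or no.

yes

Year 550 AH is year 10 of its 30-year cycle; leap positions are 2, 5, 7, 10, 13, 16, 18, 21, 24, 26, 29, so it is a leap year (355 days).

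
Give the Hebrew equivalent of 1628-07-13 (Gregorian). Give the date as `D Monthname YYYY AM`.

Both dates share Julian Day Number 2315869; in the Hebrew calendar that is 12 Tammuz 5388 AM.

12 Tammuz 5388 AM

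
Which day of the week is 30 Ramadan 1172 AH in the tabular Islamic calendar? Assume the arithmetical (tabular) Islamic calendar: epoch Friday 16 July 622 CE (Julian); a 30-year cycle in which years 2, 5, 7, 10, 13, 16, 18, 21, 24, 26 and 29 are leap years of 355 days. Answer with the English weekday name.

This is JDN 2363668 (27 May 1759 Gregorian).
2363668 ≡ 6 (mod 7); counting from Monday = 0 gives Sunday.

Sunday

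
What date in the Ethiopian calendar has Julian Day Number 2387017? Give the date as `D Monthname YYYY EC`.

JDN 2387017 is 1 May 1823 in the Gregorian calendar.
In the Ethiopian calendar that day is 24 Miyazya 1815 EC.

24 Miyazya 1815 EC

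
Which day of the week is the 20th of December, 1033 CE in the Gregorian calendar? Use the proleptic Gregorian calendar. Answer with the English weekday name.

JDN 2098709 mod 7 = 4, and JDN 0 was a Monday, so this is a Friday.

Friday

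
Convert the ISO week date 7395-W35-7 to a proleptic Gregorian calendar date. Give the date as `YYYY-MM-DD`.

ISO week 1 of 7395 is the week containing the first Thursday of 7395.
Week 35, day 7 (Sunday) lands on 7395-08-30.

7395-08-30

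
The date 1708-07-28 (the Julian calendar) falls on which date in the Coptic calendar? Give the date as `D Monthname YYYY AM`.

4 Mesori 1424 AM

The source date corresponds to 8 August 1708 in the Gregorian calendar (JDN 2345114).
That day falls on 4 Mesori 1424 AM in the Coptic calendar.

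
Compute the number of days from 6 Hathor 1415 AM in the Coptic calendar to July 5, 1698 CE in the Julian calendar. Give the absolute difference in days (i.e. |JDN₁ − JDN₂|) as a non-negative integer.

120

First date → JDN 2341558; second date → JDN 2341438.
The interval is |2341558 − 2341438| = 120 days.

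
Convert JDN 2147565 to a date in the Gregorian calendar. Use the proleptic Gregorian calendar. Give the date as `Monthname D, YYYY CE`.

September 25, 1167 CE

JDN 2451545 is 1 Jan 2000; 2147565 is −303980 days from there.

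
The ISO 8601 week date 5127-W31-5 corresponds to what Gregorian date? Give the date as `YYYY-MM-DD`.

ISO week 1 of 5127 is the week containing the first Thursday of 5127.
Week 31, day 5 (Friday) lands on 5127-08-05.

5127-08-05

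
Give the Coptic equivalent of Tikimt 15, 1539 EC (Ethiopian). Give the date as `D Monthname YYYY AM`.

Both dates share Julian Day Number 2286019; in the Coptic calendar that is 15 Paopi 1263 AM.

15 Paopi 1263 AM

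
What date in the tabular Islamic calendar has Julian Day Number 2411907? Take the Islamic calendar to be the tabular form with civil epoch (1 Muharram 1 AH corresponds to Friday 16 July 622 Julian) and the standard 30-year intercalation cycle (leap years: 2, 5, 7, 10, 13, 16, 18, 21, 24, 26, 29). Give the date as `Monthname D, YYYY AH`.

JDN 2411907 is 23 June 1891 in the Gregorian calendar.
In the tabular Islamic calendar that day is Dhu al-Qa'dah 16, 1308 AH.

Dhu al-Qa'dah 16, 1308 AH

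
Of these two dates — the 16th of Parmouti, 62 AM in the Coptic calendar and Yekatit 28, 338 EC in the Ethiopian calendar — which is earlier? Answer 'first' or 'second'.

second

First date → JDN 1847535; second date → JDN 1847487.
JDN 1847487 < JDN 1847535, so the second date is earlier.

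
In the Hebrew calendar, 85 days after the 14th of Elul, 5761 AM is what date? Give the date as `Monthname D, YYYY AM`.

Kislev 11, 5762 AM

Counting 85 days forward from JDN 2452155 reaches JDN 2452240, which is Kislev 11, 5762 AM.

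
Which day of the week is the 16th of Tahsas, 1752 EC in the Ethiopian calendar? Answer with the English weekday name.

In the Gregorian calendar this is 24 December 1759 (JDN 2363879).
JDN 2363879 mod 7 = 0, and JDN 0 was a Monday, so this is a Monday.

Monday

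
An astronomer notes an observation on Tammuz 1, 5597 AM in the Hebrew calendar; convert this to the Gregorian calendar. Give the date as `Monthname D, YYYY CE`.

Julian Day Number of the source date = 2392195.
Converting JDN 2392195 to the Gregorian calendar gives 4 July 1837 CE.

July 4, 1837 CE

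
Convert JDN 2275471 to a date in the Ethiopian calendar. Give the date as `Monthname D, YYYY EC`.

Hidar 29, 1510 EC

JDN 2275471 is 5 December 1517 in the proleptic Gregorian calendar.
In the Ethiopian calendar that day is Hidar 29, 1510 EC.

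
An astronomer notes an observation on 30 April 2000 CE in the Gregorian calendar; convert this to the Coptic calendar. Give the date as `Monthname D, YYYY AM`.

Both dates share Julian Day Number 2451665; in the Coptic calendar that is 22 Parmouti 1716 AM.

Parmouti 22, 1716 AM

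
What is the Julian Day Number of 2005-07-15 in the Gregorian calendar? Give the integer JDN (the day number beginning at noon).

2453567

JDN 2299161 is 15 October 1582 CE (Gregorian); the target day is +154406 days from there, so JDN = 2453567.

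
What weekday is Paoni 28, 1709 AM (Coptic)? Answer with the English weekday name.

Monday

Equivalently 5 July 1993 Gregorian, JDN 2449174.
Since JDN mod 7 = 0 (0 = Monday), the day is Monday.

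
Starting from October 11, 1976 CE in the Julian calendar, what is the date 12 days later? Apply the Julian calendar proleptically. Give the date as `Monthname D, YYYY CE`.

October 23, 1976 CE

Counting 12 days forward from JDN 2443076 reaches JDN 2443088, which is October 23, 1976 CE.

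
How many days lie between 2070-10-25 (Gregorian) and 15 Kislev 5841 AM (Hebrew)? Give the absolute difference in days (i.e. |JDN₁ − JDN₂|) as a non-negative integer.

3686

First date → JDN 2477410; second date → JDN 2481096.
The interval is |2477410 − 2481096| = 3686 days.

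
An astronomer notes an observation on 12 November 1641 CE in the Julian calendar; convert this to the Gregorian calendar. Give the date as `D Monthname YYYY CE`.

For dates in this range the Gregorian date is 10 days ahead of the Julian.
12 November 1641 Julian + 10 days → 22 November 1641 Gregorian.

22 November 1641 CE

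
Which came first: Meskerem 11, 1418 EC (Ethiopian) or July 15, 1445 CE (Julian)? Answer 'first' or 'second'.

first

Converting both to JDN: 2241790 vs 2249040; the smaller is the first.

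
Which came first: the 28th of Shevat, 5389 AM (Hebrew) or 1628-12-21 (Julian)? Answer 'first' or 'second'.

Converting both to JDN: 2316092 vs 2316040; the smaller is the second.

second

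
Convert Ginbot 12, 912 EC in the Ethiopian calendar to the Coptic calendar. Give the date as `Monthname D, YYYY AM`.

Pashons 12, 636 AM

Both dates share Julian Day Number 2057215; in the Coptic calendar that is 12 Pashons 636 AM.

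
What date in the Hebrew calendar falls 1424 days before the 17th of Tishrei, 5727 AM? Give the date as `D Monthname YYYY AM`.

The starting date is JDN 2439400; 2439400 − 1424 = 2437976.
JDN 2437976 corresponds to 10 Cheshvan 5723 AM.

10 Cheshvan 5723 AM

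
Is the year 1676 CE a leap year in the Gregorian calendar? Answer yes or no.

1676 is divisible by 4 and not by 100, so it is a leap year.

yes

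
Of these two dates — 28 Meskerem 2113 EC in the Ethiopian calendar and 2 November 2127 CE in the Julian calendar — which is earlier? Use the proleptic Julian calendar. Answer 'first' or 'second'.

The two dates have Julian Day Numbers 2495656 and 2498250 respectively.
Since 2495656 < 2498250, the first date comes first.

first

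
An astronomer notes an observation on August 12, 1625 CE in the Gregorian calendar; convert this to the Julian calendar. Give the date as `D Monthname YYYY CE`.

At this point the Julian calendar is 10 days behind the Gregorian.
12 August 1625 Gregorian − 10 days → 2 August 1625 Julian.

2 August 1625 CE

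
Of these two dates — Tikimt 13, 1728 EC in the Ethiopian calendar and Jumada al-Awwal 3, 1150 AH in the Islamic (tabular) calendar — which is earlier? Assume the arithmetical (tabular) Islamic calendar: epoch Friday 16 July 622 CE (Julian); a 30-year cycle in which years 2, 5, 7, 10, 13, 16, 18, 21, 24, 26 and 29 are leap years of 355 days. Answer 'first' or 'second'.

Converting both to JDN: 2355050 vs 2355727; the smaller is the first.

first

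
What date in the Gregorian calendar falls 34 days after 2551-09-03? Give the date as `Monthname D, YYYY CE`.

JDN of 2551-09-03 = 2653039.
2653039 + 34 = 2653073.
JDN 2653073 in the Gregorian calendar is October 7, 2551 CE.

October 7, 2551 CE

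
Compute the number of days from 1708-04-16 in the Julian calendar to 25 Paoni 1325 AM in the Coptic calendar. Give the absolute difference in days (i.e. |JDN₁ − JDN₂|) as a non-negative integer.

36096

JDN of the first date = 2345011.
JDN of the second date = 2308915.
|2308915 − 2345011| = 36096.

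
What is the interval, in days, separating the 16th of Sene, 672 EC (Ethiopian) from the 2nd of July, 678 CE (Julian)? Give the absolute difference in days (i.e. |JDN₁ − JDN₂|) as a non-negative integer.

First date → JDN 1969589; second date → JDN 1968880.
The interval is |1969589 − 1968880| = 709 days.

709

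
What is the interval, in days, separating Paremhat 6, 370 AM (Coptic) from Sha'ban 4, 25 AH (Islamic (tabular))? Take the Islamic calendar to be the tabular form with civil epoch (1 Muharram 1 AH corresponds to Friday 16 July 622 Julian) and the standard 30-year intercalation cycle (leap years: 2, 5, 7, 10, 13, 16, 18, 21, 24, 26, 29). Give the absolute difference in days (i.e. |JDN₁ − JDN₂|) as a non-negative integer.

First date → JDN 1959992; second date → JDN 1957155.
The interval is |1959992 − 1957155| = 2837 days.

2837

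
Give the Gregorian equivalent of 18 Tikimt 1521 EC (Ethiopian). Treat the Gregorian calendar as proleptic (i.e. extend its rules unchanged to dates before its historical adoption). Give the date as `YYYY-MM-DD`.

Julian Day Number of the source date = 2279448.
Converting JDN 2279448 to the Gregorian calendar gives 25 October 1528 CE.

1528-10-25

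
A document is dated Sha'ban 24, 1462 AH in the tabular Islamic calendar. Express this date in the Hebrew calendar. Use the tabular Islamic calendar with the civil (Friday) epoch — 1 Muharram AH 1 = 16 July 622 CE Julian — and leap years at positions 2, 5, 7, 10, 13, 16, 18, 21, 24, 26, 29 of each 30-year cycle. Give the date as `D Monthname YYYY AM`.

24 Elul 5800 AM

Julian Day Number of the source date = 2466400.
Converting JDN 2466400 to the Hebrew calendar gives 24 Elul 5800 AM.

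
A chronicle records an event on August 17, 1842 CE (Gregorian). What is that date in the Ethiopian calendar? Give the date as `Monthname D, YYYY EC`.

Julian Day Number of the source date = 2394065.
Converting JDN 2394065 to the Ethiopian calendar gives 12 Nehase 1834 EC.

Nehase 12, 1834 EC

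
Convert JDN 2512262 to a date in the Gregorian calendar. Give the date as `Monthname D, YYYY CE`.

March 28, 2166 CE

JDN 2451545 is 1 Jan 2000; 2512262 is +60717 days from there.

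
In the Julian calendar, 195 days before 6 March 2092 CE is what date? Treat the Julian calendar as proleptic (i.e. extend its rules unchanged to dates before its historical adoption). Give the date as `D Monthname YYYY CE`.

Counting 195 days back from JDN 2485226 reaches JDN 2485031, which is 24 August 2091 CE.

24 August 2091 CE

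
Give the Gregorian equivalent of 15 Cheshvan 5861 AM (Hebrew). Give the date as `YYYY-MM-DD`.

Both dates share Julian Day Number 2488390; in the Gregorian calendar that is 17 November 2100 CE.

2100-11-17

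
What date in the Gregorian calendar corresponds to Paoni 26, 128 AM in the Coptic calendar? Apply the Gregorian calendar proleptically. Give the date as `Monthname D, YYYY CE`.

June 21, 412 CE

Both dates share Julian Day Number 1871712; in the Gregorian calendar that is 21 June 412 CE.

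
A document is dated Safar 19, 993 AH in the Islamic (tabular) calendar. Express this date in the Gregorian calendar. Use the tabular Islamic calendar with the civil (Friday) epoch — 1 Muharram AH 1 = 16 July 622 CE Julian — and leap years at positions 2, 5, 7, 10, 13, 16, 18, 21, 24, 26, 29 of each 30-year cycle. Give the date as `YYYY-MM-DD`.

Julian Day Number of the source date = 2300020.
Converting JDN 2300020 to the Gregorian calendar gives 20 February 1585 CE.

1585-02-20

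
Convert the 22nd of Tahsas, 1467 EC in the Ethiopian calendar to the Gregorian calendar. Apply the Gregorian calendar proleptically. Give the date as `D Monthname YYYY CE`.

27 December 1474 CE

Julian Day Number of the source date = 2259788.
Converting JDN 2259788 to the Gregorian calendar gives 27 December 1474 CE.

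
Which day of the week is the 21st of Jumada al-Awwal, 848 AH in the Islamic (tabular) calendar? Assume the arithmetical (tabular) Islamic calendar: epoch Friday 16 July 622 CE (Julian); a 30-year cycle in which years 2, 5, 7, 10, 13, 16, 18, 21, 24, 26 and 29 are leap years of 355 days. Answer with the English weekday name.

Saturday

In the proleptic Gregorian calendar this is 14 September 1444 (JDN 2248727).
2248727 ≡ 5 (mod 7); counting from Monday = 0 gives Saturday.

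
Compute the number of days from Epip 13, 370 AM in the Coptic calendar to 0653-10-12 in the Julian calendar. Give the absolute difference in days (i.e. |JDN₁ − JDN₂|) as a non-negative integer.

First date → JDN 1960119; second date → JDN 1959851.
The interval is |1960119 − 1959851| = 268 days.

268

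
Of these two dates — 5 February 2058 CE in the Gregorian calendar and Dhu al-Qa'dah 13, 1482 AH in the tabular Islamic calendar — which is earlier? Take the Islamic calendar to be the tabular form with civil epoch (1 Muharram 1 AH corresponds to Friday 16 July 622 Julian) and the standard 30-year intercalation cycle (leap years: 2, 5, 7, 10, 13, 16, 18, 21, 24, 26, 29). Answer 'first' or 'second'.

first

First date → JDN 2472765; second date → JDN 2473564.
JDN 2472765 < JDN 2473564, so the first date is earlier.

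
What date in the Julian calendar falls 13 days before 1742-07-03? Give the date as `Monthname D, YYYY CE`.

June 20, 1742 CE

Counting 13 days back from JDN 2357507 reaches JDN 2357494, which is June 20, 1742 CE.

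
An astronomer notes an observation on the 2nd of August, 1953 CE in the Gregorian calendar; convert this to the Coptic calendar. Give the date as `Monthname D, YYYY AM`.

Epip 26, 1669 AM

Both dates share Julian Day Number 2434592; in the Coptic calendar that is 26 Epip 1669 AM.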